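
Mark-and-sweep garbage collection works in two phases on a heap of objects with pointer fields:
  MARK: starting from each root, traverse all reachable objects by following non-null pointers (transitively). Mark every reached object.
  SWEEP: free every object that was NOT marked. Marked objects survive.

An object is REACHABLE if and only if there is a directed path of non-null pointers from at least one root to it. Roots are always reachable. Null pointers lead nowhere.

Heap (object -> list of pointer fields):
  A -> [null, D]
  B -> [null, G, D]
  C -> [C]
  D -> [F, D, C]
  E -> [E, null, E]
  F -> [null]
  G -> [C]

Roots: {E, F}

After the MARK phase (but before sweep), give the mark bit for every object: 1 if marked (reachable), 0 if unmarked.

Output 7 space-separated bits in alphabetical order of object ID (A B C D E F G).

Answer: 0 0 0 0 1 1 0

Derivation:
Roots: E F
Mark E: refs=E null E, marked=E
Mark F: refs=null, marked=E F
Unmarked (collected): A B C D G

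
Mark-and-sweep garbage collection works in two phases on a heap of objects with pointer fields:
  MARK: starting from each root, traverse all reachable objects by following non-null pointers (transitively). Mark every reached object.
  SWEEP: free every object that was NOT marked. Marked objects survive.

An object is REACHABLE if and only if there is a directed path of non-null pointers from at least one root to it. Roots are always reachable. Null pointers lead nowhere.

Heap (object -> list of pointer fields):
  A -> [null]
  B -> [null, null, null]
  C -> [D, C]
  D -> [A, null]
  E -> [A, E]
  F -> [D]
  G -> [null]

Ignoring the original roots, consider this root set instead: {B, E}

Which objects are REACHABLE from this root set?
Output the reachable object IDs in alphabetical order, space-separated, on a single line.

Roots: B E
Mark B: refs=null null null, marked=B
Mark E: refs=A E, marked=B E
Mark A: refs=null, marked=A B E
Unmarked (collected): C D F G

Answer: A B E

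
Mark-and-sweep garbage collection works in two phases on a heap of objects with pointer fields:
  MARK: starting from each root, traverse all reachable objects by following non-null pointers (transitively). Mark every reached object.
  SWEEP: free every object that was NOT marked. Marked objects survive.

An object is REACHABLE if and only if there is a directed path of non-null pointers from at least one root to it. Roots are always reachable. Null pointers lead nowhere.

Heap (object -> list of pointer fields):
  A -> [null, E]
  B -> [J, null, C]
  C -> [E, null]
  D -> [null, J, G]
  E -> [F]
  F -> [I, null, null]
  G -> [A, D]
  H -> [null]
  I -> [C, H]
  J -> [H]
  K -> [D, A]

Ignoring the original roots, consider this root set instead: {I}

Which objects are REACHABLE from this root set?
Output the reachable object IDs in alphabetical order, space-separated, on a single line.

Roots: I
Mark I: refs=C H, marked=I
Mark C: refs=E null, marked=C I
Mark H: refs=null, marked=C H I
Mark E: refs=F, marked=C E H I
Mark F: refs=I null null, marked=C E F H I
Unmarked (collected): A B D G J K

Answer: C E F H I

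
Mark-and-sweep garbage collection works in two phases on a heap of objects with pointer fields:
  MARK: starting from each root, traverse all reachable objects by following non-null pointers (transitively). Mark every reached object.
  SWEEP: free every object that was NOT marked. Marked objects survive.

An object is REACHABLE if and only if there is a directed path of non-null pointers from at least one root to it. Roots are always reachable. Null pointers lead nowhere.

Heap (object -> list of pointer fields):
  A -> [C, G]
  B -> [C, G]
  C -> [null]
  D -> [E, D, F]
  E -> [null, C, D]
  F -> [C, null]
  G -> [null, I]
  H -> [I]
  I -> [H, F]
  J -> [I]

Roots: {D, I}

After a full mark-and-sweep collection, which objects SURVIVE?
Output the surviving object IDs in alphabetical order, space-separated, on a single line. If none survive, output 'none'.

Answer: C D E F H I

Derivation:
Roots: D I
Mark D: refs=E D F, marked=D
Mark I: refs=H F, marked=D I
Mark E: refs=null C D, marked=D E I
Mark F: refs=C null, marked=D E F I
Mark H: refs=I, marked=D E F H I
Mark C: refs=null, marked=C D E F H I
Unmarked (collected): A B G J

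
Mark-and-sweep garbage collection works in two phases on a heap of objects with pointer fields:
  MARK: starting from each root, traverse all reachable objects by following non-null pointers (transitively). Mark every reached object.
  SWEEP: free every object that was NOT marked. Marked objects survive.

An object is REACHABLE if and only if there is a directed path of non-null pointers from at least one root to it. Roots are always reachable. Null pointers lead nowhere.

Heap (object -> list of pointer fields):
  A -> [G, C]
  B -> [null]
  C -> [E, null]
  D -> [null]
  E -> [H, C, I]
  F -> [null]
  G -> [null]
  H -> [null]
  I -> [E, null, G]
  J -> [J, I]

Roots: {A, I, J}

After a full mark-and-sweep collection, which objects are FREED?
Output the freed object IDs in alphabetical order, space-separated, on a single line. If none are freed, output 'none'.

Answer: B D F

Derivation:
Roots: A I J
Mark A: refs=G C, marked=A
Mark I: refs=E null G, marked=A I
Mark J: refs=J I, marked=A I J
Mark G: refs=null, marked=A G I J
Mark C: refs=E null, marked=A C G I J
Mark E: refs=H C I, marked=A C E G I J
Mark H: refs=null, marked=A C E G H I J
Unmarked (collected): B D F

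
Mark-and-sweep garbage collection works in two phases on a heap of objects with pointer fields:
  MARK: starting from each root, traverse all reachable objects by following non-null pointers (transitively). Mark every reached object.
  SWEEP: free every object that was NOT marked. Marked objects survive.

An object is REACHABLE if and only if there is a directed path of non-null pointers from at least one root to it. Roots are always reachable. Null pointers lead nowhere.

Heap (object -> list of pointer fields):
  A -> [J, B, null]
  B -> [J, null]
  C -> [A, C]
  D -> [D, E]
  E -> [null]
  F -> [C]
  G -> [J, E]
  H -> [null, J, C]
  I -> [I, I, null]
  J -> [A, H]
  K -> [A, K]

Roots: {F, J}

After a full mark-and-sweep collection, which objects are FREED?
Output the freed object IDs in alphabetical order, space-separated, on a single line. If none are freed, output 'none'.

Answer: D E G I K

Derivation:
Roots: F J
Mark F: refs=C, marked=F
Mark J: refs=A H, marked=F J
Mark C: refs=A C, marked=C F J
Mark A: refs=J B null, marked=A C F J
Mark H: refs=null J C, marked=A C F H J
Mark B: refs=J null, marked=A B C F H J
Unmarked (collected): D E G I K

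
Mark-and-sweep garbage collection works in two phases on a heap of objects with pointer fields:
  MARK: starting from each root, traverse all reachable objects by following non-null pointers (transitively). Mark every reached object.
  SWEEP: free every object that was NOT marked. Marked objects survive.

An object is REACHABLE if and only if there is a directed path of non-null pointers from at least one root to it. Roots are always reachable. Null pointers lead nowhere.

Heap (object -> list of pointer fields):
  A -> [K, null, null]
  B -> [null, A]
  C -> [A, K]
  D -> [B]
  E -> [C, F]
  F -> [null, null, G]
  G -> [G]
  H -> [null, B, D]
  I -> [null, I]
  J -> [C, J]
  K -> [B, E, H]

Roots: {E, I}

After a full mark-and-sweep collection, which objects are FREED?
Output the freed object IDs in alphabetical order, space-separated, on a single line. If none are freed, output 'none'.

Roots: E I
Mark E: refs=C F, marked=E
Mark I: refs=null I, marked=E I
Mark C: refs=A K, marked=C E I
Mark F: refs=null null G, marked=C E F I
Mark A: refs=K null null, marked=A C E F I
Mark K: refs=B E H, marked=A C E F I K
Mark G: refs=G, marked=A C E F G I K
Mark B: refs=null A, marked=A B C E F G I K
Mark H: refs=null B D, marked=A B C E F G H I K
Mark D: refs=B, marked=A B C D E F G H I K
Unmarked (collected): J

Answer: J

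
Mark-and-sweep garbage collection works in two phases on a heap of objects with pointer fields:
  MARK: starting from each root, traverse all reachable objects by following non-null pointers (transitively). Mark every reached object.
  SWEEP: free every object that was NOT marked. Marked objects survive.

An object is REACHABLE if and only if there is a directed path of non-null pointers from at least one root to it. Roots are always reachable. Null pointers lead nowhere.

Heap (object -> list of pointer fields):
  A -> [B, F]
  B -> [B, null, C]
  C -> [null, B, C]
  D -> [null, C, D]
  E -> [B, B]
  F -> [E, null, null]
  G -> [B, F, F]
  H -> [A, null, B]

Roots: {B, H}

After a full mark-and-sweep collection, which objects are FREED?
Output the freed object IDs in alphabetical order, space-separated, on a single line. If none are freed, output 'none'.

Answer: D G

Derivation:
Roots: B H
Mark B: refs=B null C, marked=B
Mark H: refs=A null B, marked=B H
Mark C: refs=null B C, marked=B C H
Mark A: refs=B F, marked=A B C H
Mark F: refs=E null null, marked=A B C F H
Mark E: refs=B B, marked=A B C E F H
Unmarked (collected): D G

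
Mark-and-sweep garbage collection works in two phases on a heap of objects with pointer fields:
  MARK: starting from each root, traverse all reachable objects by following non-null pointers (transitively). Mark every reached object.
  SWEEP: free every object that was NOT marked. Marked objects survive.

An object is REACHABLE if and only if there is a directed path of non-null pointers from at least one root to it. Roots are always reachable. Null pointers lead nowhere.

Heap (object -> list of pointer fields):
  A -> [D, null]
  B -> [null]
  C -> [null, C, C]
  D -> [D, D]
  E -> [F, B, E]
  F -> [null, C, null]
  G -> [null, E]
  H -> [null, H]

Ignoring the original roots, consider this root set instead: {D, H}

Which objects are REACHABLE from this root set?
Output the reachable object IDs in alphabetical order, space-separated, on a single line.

Roots: D H
Mark D: refs=D D, marked=D
Mark H: refs=null H, marked=D H
Unmarked (collected): A B C E F G

Answer: D H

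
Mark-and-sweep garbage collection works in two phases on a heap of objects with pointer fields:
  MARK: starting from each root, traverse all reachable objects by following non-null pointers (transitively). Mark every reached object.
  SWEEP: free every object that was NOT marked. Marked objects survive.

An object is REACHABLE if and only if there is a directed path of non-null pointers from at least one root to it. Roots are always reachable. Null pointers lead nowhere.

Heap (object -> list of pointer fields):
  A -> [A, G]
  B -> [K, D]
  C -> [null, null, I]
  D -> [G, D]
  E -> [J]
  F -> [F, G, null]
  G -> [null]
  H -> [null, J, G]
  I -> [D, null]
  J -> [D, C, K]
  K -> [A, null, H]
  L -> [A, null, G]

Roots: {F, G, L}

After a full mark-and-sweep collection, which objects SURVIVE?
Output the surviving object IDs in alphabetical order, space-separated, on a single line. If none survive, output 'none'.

Roots: F G L
Mark F: refs=F G null, marked=F
Mark G: refs=null, marked=F G
Mark L: refs=A null G, marked=F G L
Mark A: refs=A G, marked=A F G L
Unmarked (collected): B C D E H I J K

Answer: A F G L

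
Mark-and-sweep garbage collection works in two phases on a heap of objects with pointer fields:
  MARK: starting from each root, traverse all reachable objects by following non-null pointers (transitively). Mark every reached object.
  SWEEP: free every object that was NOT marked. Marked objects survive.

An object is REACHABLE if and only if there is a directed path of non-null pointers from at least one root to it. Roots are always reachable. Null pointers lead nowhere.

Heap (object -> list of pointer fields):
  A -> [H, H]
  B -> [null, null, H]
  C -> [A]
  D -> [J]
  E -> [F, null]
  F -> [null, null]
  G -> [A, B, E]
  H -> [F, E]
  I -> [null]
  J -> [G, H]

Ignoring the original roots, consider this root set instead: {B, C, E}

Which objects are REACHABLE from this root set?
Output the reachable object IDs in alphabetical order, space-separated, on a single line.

Roots: B C E
Mark B: refs=null null H, marked=B
Mark C: refs=A, marked=B C
Mark E: refs=F null, marked=B C E
Mark H: refs=F E, marked=B C E H
Mark A: refs=H H, marked=A B C E H
Mark F: refs=null null, marked=A B C E F H
Unmarked (collected): D G I J

Answer: A B C E F H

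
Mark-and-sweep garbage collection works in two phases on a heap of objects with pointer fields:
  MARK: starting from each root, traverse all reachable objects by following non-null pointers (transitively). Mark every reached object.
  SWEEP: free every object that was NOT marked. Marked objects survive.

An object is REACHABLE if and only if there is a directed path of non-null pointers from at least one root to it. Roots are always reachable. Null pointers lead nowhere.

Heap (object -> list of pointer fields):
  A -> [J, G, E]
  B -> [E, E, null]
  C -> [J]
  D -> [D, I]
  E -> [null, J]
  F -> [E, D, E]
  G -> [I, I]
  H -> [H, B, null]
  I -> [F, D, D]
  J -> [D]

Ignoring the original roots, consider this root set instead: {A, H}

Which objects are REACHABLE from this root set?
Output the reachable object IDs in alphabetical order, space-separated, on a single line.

Answer: A B D E F G H I J

Derivation:
Roots: A H
Mark A: refs=J G E, marked=A
Mark H: refs=H B null, marked=A H
Mark J: refs=D, marked=A H J
Mark G: refs=I I, marked=A G H J
Mark E: refs=null J, marked=A E G H J
Mark B: refs=E E null, marked=A B E G H J
Mark D: refs=D I, marked=A B D E G H J
Mark I: refs=F D D, marked=A B D E G H I J
Mark F: refs=E D E, marked=A B D E F G H I J
Unmarked (collected): C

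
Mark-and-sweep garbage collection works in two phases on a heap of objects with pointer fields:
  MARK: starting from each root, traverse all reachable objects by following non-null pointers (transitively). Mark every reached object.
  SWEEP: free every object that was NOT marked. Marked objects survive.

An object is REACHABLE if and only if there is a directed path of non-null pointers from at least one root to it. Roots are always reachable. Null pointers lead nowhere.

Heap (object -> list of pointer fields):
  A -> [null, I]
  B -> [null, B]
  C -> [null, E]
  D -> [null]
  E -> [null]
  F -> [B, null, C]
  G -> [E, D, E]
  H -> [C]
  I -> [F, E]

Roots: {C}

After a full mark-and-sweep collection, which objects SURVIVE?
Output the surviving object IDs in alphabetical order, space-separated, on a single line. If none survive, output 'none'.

Answer: C E

Derivation:
Roots: C
Mark C: refs=null E, marked=C
Mark E: refs=null, marked=C E
Unmarked (collected): A B D F G H I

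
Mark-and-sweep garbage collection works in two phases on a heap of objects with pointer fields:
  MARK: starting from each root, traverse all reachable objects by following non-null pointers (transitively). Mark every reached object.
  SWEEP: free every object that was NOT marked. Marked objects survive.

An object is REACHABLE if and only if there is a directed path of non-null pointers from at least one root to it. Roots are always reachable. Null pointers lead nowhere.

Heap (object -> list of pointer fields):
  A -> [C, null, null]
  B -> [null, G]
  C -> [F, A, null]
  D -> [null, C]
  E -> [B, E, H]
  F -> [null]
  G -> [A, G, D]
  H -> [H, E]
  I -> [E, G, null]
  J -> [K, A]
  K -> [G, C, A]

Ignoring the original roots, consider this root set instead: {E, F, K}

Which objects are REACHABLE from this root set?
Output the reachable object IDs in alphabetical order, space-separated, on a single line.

Answer: A B C D E F G H K

Derivation:
Roots: E F K
Mark E: refs=B E H, marked=E
Mark F: refs=null, marked=E F
Mark K: refs=G C A, marked=E F K
Mark B: refs=null G, marked=B E F K
Mark H: refs=H E, marked=B E F H K
Mark G: refs=A G D, marked=B E F G H K
Mark C: refs=F A null, marked=B C E F G H K
Mark A: refs=C null null, marked=A B C E F G H K
Mark D: refs=null C, marked=A B C D E F G H K
Unmarked (collected): I J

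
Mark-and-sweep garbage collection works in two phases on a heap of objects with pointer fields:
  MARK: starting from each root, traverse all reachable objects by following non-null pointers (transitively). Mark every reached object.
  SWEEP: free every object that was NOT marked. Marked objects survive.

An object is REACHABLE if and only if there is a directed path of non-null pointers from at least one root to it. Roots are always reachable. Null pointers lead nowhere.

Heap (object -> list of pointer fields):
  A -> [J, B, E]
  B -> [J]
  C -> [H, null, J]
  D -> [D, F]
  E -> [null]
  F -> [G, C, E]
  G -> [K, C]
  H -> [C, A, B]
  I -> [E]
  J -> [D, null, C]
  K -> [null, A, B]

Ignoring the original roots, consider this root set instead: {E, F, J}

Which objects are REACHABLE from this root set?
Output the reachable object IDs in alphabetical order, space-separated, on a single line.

Roots: E F J
Mark E: refs=null, marked=E
Mark F: refs=G C E, marked=E F
Mark J: refs=D null C, marked=E F J
Mark G: refs=K C, marked=E F G J
Mark C: refs=H null J, marked=C E F G J
Mark D: refs=D F, marked=C D E F G J
Mark K: refs=null A B, marked=C D E F G J K
Mark H: refs=C A B, marked=C D E F G H J K
Mark A: refs=J B E, marked=A C D E F G H J K
Mark B: refs=J, marked=A B C D E F G H J K
Unmarked (collected): I

Answer: A B C D E F G H J K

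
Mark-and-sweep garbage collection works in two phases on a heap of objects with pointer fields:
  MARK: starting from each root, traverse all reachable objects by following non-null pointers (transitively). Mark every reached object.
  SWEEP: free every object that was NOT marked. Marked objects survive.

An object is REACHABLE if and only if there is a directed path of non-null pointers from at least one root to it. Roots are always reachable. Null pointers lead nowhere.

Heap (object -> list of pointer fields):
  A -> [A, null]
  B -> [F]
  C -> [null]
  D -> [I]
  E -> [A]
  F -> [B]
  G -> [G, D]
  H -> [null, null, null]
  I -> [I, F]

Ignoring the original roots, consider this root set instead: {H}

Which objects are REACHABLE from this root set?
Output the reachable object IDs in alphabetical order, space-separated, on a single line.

Roots: H
Mark H: refs=null null null, marked=H
Unmarked (collected): A B C D E F G I

Answer: H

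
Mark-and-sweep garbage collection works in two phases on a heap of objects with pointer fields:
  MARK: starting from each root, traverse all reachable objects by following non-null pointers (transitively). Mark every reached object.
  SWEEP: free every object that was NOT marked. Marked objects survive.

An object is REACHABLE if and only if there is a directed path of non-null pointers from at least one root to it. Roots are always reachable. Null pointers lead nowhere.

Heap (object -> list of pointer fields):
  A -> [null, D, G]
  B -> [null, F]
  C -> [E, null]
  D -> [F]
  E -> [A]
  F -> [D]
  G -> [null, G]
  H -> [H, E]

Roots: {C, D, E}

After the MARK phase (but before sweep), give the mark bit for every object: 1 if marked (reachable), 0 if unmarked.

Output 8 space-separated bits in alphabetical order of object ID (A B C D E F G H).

Roots: C D E
Mark C: refs=E null, marked=C
Mark D: refs=F, marked=C D
Mark E: refs=A, marked=C D E
Mark F: refs=D, marked=C D E F
Mark A: refs=null D G, marked=A C D E F
Mark G: refs=null G, marked=A C D E F G
Unmarked (collected): B H

Answer: 1 0 1 1 1 1 1 0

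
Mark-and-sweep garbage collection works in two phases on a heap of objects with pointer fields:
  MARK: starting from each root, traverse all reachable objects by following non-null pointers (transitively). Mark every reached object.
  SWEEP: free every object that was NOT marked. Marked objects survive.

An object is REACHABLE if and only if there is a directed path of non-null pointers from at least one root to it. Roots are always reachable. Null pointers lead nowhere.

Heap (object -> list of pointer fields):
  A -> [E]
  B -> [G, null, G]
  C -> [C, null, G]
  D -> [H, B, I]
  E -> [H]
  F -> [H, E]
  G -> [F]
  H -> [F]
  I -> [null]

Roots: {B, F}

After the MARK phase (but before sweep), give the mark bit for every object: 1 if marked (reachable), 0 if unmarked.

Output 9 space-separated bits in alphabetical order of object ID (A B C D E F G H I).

Roots: B F
Mark B: refs=G null G, marked=B
Mark F: refs=H E, marked=B F
Mark G: refs=F, marked=B F G
Mark H: refs=F, marked=B F G H
Mark E: refs=H, marked=B E F G H
Unmarked (collected): A C D I

Answer: 0 1 0 0 1 1 1 1 0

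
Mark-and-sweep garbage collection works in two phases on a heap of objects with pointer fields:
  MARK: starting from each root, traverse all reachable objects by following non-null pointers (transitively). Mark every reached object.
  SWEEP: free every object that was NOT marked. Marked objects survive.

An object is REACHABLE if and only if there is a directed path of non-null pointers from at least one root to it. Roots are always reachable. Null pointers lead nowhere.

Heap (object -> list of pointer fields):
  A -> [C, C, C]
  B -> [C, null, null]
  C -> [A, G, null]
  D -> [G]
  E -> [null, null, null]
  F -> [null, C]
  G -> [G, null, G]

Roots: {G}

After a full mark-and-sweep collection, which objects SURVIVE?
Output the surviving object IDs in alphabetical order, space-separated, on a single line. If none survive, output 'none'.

Roots: G
Mark G: refs=G null G, marked=G
Unmarked (collected): A B C D E F

Answer: G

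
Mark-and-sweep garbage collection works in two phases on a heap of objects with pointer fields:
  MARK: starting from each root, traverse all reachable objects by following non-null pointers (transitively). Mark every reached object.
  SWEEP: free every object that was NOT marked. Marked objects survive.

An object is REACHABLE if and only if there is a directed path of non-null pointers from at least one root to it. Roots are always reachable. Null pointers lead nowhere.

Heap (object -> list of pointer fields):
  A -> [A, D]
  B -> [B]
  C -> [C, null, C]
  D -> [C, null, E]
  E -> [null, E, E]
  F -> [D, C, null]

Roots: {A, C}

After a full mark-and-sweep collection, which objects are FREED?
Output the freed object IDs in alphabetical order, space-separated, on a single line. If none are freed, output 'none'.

Answer: B F

Derivation:
Roots: A C
Mark A: refs=A D, marked=A
Mark C: refs=C null C, marked=A C
Mark D: refs=C null E, marked=A C D
Mark E: refs=null E E, marked=A C D E
Unmarked (collected): B F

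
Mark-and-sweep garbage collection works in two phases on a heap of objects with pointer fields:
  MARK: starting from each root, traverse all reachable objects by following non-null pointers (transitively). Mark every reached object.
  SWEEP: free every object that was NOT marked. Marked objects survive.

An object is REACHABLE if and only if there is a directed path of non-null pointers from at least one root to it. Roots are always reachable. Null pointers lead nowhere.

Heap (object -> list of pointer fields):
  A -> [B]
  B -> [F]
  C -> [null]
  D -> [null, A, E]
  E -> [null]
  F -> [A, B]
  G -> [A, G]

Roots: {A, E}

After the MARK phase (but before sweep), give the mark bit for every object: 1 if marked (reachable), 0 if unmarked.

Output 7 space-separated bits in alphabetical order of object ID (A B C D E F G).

Roots: A E
Mark A: refs=B, marked=A
Mark E: refs=null, marked=A E
Mark B: refs=F, marked=A B E
Mark F: refs=A B, marked=A B E F
Unmarked (collected): C D G

Answer: 1 1 0 0 1 1 0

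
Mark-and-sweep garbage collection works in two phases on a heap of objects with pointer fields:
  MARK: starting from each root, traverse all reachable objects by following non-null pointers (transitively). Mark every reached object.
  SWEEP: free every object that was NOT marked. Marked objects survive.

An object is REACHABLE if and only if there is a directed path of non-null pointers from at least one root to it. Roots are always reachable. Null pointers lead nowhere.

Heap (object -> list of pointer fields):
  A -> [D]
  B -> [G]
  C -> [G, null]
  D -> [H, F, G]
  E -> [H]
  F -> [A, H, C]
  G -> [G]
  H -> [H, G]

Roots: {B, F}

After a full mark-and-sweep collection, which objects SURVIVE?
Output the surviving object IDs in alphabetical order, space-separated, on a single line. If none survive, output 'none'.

Answer: A B C D F G H

Derivation:
Roots: B F
Mark B: refs=G, marked=B
Mark F: refs=A H C, marked=B F
Mark G: refs=G, marked=B F G
Mark A: refs=D, marked=A B F G
Mark H: refs=H G, marked=A B F G H
Mark C: refs=G null, marked=A B C F G H
Mark D: refs=H F G, marked=A B C D F G H
Unmarked (collected): E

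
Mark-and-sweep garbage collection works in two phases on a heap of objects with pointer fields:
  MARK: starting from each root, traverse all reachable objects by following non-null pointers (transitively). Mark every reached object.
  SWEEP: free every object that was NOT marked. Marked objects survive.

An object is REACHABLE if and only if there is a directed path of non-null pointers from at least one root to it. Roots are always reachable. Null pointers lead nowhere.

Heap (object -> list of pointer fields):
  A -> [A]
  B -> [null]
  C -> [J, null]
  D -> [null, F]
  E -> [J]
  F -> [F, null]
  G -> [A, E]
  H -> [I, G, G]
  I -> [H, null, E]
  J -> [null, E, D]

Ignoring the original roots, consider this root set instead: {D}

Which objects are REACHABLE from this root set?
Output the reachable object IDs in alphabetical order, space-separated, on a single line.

Answer: D F

Derivation:
Roots: D
Mark D: refs=null F, marked=D
Mark F: refs=F null, marked=D F
Unmarked (collected): A B C E G H I J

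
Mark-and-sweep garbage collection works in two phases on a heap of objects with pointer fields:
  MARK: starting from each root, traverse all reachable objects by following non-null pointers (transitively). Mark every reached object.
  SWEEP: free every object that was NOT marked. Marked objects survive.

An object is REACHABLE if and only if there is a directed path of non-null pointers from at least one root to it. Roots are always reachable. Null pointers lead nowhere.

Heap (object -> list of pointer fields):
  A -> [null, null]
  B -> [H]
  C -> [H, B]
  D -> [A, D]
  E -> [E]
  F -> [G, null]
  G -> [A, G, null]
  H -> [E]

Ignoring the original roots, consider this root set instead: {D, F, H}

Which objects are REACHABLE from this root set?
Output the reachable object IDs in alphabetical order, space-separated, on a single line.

Answer: A D E F G H

Derivation:
Roots: D F H
Mark D: refs=A D, marked=D
Mark F: refs=G null, marked=D F
Mark H: refs=E, marked=D F H
Mark A: refs=null null, marked=A D F H
Mark G: refs=A G null, marked=A D F G H
Mark E: refs=E, marked=A D E F G H
Unmarked (collected): B C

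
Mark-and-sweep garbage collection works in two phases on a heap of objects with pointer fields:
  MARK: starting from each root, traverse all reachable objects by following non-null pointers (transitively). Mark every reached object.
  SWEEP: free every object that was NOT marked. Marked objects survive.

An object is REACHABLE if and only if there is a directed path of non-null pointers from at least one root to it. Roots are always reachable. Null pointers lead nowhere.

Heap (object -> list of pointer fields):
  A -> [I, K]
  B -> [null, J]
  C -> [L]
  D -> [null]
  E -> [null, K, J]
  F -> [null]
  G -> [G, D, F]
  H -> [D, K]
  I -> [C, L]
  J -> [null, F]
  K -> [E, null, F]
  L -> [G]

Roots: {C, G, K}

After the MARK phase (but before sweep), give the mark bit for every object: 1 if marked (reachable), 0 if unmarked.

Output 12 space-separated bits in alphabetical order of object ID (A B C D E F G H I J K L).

Answer: 0 0 1 1 1 1 1 0 0 1 1 1

Derivation:
Roots: C G K
Mark C: refs=L, marked=C
Mark G: refs=G D F, marked=C G
Mark K: refs=E null F, marked=C G K
Mark L: refs=G, marked=C G K L
Mark D: refs=null, marked=C D G K L
Mark F: refs=null, marked=C D F G K L
Mark E: refs=null K J, marked=C D E F G K L
Mark J: refs=null F, marked=C D E F G J K L
Unmarked (collected): A B H I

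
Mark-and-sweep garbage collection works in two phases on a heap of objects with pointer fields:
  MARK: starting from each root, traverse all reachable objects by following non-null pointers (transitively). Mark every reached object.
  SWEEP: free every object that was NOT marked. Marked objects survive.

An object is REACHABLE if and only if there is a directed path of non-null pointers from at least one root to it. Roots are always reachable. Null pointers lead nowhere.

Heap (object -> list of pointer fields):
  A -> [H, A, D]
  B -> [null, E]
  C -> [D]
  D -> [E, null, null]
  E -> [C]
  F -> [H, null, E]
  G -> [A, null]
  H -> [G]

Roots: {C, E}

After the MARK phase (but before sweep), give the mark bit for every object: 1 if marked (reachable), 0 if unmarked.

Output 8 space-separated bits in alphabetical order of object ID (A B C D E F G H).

Roots: C E
Mark C: refs=D, marked=C
Mark E: refs=C, marked=C E
Mark D: refs=E null null, marked=C D E
Unmarked (collected): A B F G H

Answer: 0 0 1 1 1 0 0 0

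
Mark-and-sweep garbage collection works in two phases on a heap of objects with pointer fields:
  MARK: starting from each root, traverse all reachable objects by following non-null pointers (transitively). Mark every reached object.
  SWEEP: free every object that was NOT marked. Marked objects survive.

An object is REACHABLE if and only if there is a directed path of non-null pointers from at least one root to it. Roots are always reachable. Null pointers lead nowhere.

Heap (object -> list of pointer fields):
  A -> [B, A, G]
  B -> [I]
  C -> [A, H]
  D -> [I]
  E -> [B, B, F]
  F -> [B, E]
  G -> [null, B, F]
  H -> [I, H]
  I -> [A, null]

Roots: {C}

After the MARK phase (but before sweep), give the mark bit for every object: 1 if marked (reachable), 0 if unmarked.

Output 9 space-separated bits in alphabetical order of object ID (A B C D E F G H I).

Roots: C
Mark C: refs=A H, marked=C
Mark A: refs=B A G, marked=A C
Mark H: refs=I H, marked=A C H
Mark B: refs=I, marked=A B C H
Mark G: refs=null B F, marked=A B C G H
Mark I: refs=A null, marked=A B C G H I
Mark F: refs=B E, marked=A B C F G H I
Mark E: refs=B B F, marked=A B C E F G H I
Unmarked (collected): D

Answer: 1 1 1 0 1 1 1 1 1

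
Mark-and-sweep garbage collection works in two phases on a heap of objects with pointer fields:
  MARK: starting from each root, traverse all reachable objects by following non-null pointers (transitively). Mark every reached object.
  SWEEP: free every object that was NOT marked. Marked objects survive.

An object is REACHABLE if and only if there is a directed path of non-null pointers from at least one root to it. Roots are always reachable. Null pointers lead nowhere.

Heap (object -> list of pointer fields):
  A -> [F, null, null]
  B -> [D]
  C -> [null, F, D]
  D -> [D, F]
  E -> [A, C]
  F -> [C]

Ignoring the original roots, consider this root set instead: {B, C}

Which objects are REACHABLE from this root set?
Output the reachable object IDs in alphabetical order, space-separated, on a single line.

Answer: B C D F

Derivation:
Roots: B C
Mark B: refs=D, marked=B
Mark C: refs=null F D, marked=B C
Mark D: refs=D F, marked=B C D
Mark F: refs=C, marked=B C D F
Unmarked (collected): A E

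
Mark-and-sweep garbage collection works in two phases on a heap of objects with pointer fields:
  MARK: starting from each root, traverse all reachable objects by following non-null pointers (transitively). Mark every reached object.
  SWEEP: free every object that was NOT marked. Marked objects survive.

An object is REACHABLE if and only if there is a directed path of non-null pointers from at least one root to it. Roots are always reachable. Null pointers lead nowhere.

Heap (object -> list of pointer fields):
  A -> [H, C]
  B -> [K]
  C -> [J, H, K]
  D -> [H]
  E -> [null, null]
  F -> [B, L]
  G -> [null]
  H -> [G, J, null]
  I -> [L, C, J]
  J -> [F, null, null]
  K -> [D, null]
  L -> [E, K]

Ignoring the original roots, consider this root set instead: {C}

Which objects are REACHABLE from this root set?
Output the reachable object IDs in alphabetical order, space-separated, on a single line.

Roots: C
Mark C: refs=J H K, marked=C
Mark J: refs=F null null, marked=C J
Mark H: refs=G J null, marked=C H J
Mark K: refs=D null, marked=C H J K
Mark F: refs=B L, marked=C F H J K
Mark G: refs=null, marked=C F G H J K
Mark D: refs=H, marked=C D F G H J K
Mark B: refs=K, marked=B C D F G H J K
Mark L: refs=E K, marked=B C D F G H J K L
Mark E: refs=null null, marked=B C D E F G H J K L
Unmarked (collected): A I

Answer: B C D E F G H J K L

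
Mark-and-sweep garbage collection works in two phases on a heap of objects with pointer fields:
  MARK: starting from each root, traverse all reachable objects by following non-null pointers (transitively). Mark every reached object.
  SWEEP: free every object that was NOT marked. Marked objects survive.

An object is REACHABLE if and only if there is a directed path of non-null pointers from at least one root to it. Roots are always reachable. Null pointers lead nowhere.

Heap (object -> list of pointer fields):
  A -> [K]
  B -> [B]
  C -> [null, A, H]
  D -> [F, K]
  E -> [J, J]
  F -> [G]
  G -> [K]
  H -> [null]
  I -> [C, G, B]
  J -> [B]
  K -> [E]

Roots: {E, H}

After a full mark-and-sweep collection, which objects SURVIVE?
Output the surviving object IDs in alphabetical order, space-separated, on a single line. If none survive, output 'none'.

Roots: E H
Mark E: refs=J J, marked=E
Mark H: refs=null, marked=E H
Mark J: refs=B, marked=E H J
Mark B: refs=B, marked=B E H J
Unmarked (collected): A C D F G I K

Answer: B E H J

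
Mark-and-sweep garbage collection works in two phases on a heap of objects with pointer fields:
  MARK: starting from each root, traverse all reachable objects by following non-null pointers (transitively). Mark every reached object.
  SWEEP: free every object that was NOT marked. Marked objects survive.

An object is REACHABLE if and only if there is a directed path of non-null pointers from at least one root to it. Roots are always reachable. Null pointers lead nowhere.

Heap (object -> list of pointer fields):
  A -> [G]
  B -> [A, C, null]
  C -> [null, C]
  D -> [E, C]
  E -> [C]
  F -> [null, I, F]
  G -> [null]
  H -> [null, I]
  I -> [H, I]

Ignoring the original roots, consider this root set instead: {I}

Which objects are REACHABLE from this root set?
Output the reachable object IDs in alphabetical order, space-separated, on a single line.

Answer: H I

Derivation:
Roots: I
Mark I: refs=H I, marked=I
Mark H: refs=null I, marked=H I
Unmarked (collected): A B C D E F G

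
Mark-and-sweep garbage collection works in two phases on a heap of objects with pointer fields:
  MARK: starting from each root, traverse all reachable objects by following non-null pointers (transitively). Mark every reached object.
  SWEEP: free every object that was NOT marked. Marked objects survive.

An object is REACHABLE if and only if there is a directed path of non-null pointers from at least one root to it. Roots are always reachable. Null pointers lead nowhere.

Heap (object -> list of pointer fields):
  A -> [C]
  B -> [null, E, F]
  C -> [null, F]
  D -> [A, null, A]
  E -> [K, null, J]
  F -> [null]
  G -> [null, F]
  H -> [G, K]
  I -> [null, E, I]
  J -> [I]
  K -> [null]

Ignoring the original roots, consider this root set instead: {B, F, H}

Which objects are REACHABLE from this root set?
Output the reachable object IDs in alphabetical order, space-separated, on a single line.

Answer: B E F G H I J K

Derivation:
Roots: B F H
Mark B: refs=null E F, marked=B
Mark F: refs=null, marked=B F
Mark H: refs=G K, marked=B F H
Mark E: refs=K null J, marked=B E F H
Mark G: refs=null F, marked=B E F G H
Mark K: refs=null, marked=B E F G H K
Mark J: refs=I, marked=B E F G H J K
Mark I: refs=null E I, marked=B E F G H I J K
Unmarked (collected): A C D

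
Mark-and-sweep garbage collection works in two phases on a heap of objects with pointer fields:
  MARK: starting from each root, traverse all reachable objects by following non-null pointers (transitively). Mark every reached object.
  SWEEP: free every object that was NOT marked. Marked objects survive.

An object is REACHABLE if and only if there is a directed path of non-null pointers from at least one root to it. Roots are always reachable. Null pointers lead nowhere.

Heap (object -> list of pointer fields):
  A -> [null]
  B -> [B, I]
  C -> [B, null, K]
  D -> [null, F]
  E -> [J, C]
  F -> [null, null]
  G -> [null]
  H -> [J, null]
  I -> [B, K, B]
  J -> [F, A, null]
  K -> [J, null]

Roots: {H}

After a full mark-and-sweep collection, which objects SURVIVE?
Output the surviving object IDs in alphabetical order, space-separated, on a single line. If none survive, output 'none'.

Roots: H
Mark H: refs=J null, marked=H
Mark J: refs=F A null, marked=H J
Mark F: refs=null null, marked=F H J
Mark A: refs=null, marked=A F H J
Unmarked (collected): B C D E G I K

Answer: A F H J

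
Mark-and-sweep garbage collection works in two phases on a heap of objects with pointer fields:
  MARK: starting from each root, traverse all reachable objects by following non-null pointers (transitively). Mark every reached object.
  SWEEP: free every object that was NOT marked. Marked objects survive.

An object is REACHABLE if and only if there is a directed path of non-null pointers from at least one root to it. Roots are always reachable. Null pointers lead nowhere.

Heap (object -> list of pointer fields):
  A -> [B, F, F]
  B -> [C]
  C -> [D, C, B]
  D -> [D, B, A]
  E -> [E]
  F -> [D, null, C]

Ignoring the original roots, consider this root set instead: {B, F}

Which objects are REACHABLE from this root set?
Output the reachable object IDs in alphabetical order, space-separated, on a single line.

Roots: B F
Mark B: refs=C, marked=B
Mark F: refs=D null C, marked=B F
Mark C: refs=D C B, marked=B C F
Mark D: refs=D B A, marked=B C D F
Mark A: refs=B F F, marked=A B C D F
Unmarked (collected): E

Answer: A B C D F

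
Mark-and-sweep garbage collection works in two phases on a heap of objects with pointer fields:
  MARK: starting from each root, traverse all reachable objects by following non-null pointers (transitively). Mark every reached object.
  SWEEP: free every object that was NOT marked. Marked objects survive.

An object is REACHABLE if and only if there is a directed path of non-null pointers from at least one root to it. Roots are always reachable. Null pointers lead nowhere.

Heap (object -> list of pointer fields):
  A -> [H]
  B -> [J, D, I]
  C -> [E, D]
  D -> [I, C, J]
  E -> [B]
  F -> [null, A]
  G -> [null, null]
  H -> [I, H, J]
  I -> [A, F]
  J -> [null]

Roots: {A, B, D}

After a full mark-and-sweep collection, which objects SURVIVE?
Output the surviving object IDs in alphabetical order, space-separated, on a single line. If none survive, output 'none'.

Roots: A B D
Mark A: refs=H, marked=A
Mark B: refs=J D I, marked=A B
Mark D: refs=I C J, marked=A B D
Mark H: refs=I H J, marked=A B D H
Mark J: refs=null, marked=A B D H J
Mark I: refs=A F, marked=A B D H I J
Mark C: refs=E D, marked=A B C D H I J
Mark F: refs=null A, marked=A B C D F H I J
Mark E: refs=B, marked=A B C D E F H I J
Unmarked (collected): G

Answer: A B C D E F H I J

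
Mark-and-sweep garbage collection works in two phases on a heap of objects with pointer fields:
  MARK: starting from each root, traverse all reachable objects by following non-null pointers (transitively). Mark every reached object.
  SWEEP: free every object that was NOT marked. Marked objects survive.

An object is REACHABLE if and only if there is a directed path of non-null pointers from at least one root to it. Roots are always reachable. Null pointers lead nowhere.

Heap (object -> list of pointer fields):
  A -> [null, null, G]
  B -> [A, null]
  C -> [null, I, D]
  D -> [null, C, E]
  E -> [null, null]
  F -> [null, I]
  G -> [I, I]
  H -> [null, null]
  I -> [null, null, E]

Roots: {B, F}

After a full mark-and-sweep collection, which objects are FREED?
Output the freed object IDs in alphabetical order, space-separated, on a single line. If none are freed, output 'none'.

Answer: C D H

Derivation:
Roots: B F
Mark B: refs=A null, marked=B
Mark F: refs=null I, marked=B F
Mark A: refs=null null G, marked=A B F
Mark I: refs=null null E, marked=A B F I
Mark G: refs=I I, marked=A B F G I
Mark E: refs=null null, marked=A B E F G I
Unmarked (collected): C D H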